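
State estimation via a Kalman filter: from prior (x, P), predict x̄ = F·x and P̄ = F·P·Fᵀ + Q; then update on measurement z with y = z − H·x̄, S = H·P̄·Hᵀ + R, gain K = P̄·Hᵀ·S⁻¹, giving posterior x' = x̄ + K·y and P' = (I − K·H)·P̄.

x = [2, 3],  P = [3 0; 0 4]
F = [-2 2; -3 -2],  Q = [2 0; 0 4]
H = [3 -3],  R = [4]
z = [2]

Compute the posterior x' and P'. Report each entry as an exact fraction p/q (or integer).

x̄ = F·x = [2, -12]
P̄ = F·P·Fᵀ + Q = [30 2; 2 47]
y = z − H·x̄ = [-40]
S = H·P̄·Hᵀ + R = [661]
K = P̄·Hᵀ·S⁻¹ = [84/661; -135/661]
x' = x̄ + K·y = [-2038/661, -2532/661]
P' = (I − K·H)·P̄ = [12774/661 12662/661; 12662/661 12842/661]

x' = [-2038/661, -2532/661]
P' = [12774/661 12662/661; 12662/661 12842/661]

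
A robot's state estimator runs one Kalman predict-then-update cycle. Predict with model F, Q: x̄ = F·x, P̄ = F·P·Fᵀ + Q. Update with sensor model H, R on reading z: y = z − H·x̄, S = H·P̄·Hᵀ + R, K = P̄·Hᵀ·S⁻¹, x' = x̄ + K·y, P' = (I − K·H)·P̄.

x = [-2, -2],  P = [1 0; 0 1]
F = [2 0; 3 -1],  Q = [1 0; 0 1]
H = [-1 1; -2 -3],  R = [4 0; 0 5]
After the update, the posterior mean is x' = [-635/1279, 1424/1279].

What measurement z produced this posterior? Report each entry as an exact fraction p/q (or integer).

x̄ = F·x = [-4, -4]
P̄ = F·P·Fᵀ + Q = [5 6; 6 11]
S = H·P̄·Hᵀ + R = [8 -17; -17 196]
K = P̄·Hᵀ·S⁻¹ = [-280/1279 -207/1279; 215/1279 -275/1279]
x' − x̄ = [4481/1279, 6540/1279] = K·y
y = (KᵀK)⁻¹·Kᵀ·(x' − x̄) = [1, -23]
z = y + H·x̄ = [1, -23] + [0, 20] = [1, -3]

z = [1, -3]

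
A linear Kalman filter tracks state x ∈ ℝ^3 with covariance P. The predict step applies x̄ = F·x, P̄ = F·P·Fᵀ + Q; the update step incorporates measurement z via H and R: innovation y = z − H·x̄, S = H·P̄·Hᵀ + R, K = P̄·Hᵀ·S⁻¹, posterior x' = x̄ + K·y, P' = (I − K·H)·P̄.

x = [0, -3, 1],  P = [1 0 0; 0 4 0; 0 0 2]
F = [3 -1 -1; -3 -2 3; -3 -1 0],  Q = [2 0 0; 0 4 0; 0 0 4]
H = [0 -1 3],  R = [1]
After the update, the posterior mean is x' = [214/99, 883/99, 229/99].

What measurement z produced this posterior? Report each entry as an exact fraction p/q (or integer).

x̄ = F·x = [2, 9, 3]
P̄ = F·P·Fᵀ + Q = [17 -7 -5; -7 47 17; -5 17 17]
S = H·P̄·Hᵀ + R = [99]
K = P̄·Hᵀ·S⁻¹ = [-8/99; 4/99; 34/99]
x' − x̄ = [16/99, -8/99, -68/99] = K·y
y = (KᵀK)⁻¹·Kᵀ·(x' − x̄) = [-2]
z = y + H·x̄ = [-2] + [0] = [-2]

z = [-2]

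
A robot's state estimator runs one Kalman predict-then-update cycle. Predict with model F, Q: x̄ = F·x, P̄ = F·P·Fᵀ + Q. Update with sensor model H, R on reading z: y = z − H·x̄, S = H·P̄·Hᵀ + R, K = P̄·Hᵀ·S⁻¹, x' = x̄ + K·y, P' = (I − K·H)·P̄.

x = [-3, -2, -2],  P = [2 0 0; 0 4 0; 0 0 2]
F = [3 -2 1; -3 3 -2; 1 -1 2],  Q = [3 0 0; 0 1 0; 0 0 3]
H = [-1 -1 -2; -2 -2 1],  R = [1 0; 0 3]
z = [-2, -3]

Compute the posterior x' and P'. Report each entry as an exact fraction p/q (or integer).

x̄ = F·x = [-7, 7, -5]
P̄ = F·P·Fᵀ + Q = [39 -46 18; -46 63 -26; 18 -26 17]
y = z − H·x̄ = [-12, 2]
S = H·P̄·Hᵀ + R = [47 -38; -38 92]
K = P̄·Hᵀ·S⁻¹ = [-121/240 67/480; 47/144 -149/288; -569/1440 563/2880]
x' = x̄ + K·y = [-161/240, 295/144, 191/1440]
P' = (I − K·H)·P̄ = [1593/80 -959/48 137/480; -959/48 2957/144 -127/288; 137/480 -127/288 793/2880]

x' = [-161/240, 295/144, 191/1440]
P' = [1593/80 -959/48 137/480; -959/48 2957/144 -127/288; 137/480 -127/288 793/2880]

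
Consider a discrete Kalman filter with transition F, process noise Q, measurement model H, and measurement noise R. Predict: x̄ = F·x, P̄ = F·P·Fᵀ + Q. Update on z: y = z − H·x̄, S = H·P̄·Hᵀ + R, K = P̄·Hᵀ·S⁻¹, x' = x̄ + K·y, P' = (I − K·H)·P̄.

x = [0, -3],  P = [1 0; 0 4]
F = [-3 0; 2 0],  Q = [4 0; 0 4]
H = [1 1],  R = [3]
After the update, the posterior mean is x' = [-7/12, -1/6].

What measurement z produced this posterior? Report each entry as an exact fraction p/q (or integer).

x̄ = F·x = [0, 0]
P̄ = F·P·Fᵀ + Q = [13 -6; -6 8]
S = H·P̄·Hᵀ + R = [12]
K = P̄·Hᵀ·S⁻¹ = [7/12; 1/6]
x' − x̄ = [-7/12, -1/6] = K·y
y = (KᵀK)⁻¹·Kᵀ·(x' − x̄) = [-1]
z = y + H·x̄ = [-1] + [0] = [-1]

z = [-1]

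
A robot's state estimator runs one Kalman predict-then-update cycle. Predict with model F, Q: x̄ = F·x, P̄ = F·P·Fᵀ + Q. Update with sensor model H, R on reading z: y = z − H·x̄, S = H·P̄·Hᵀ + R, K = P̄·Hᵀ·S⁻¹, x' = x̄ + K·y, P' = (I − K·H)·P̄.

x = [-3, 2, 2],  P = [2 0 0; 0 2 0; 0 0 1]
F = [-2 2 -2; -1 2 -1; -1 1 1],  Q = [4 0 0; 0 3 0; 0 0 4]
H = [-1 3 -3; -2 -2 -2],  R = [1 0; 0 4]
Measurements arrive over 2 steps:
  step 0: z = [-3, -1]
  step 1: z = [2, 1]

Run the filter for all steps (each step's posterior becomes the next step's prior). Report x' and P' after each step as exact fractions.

step 0: x̄ = F·x = [6, 5, 7]
step 0: P̄ = F·P·Fᵀ + Q = [24 14 6; 14 14 5; 6 5 9]
step 0: y = z − H·x̄ = [9, 35]
step 0: S = H·P̄·Hᵀ + R = [94 10; 10 392]
step 0: K = P̄·Hᵀ·S⁻¹ = [220/9187 -2068/9187; 1439/9187 -3167/18374; -1664/9187 -895/9187]
step 0: x' = x̄ + K·y = [-15278/9187, 6927/18374, 18008/9187]
step 0: P' = (I − K·H)·P̄ = [38504/9187 -10730/9187 -23638/9187; -10730/9187 5400/9187 8497/9187; -23638/9187 8497/9187 16931/9187]
step 1: x̄ = F·x = [1467/9187, 4197/9187, 73499/18374]
step 1: P̄ = F·P·Fᵀ + Q = [108848/9187 51316/9187 96866/9187; 51316/9187 66252/9187 73060/9187; 96866/9187 73060/9187 183313/9187]
step 1: y = z − H·x̄ = [234997/18374, 94014/9187]
step 1: S = H·P̄·Hᵀ + R = [1322340/9187 1489726/9187; 1489726/9187 3240336/9187]
step 1: K = P̄·Hᵀ·S⁻¹ = [-807866/56208293 -8545699/56208293; 9129892/56208293 -10810850/56208293; -9066889/56208293 -16172855/112416586]
step 1: x' = x̄ + K·y = [-88808188/56208293, 31814909/56208293, 26128596/56208293]
step 1: P' = (I − K·H)·P̄ = [166194488/56208293 -46987108/56208293 -102115982/56208293; -46987108/56208293 27994868/56208293 40613940/56208293; -102115982/56208293 40613940/56208293 77674897/56208293]

step 0: x' = [-15278/9187, 6927/18374, 18008/9187], P' = [38504/9187 -10730/9187 -23638/9187; -10730/9187 5400/9187 8497/9187; -23638/9187 8497/9187 16931/9187]
step 1: x' = [-88808188/56208293, 31814909/56208293, 26128596/56208293], P' = [166194488/56208293 -46987108/56208293 -102115982/56208293; -46987108/56208293 27994868/56208293 40613940/56208293; -102115982/56208293 40613940/56208293 77674897/56208293]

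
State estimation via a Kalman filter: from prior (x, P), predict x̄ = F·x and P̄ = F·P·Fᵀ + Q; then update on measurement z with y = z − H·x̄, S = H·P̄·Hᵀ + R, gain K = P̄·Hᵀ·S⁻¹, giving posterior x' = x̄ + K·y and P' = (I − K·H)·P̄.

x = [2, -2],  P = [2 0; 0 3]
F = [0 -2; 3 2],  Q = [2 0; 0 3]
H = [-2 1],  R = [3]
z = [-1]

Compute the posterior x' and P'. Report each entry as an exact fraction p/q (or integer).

x̄ = F·x = [4, 2]
P̄ = F·P·Fᵀ + Q = [14 -12; -12 33]
y = z − H·x̄ = [5]
S = H·P̄·Hᵀ + R = [140]
K = P̄·Hᵀ·S⁻¹ = [-2/7; 57/140]
x' = x̄ + K·y = [18/7, 113/28]
P' = (I − K·H)·P̄ = [18/7 30/7; 30/7 1371/140]

x' = [18/7, 113/28]
P' = [18/7 30/7; 30/7 1371/140]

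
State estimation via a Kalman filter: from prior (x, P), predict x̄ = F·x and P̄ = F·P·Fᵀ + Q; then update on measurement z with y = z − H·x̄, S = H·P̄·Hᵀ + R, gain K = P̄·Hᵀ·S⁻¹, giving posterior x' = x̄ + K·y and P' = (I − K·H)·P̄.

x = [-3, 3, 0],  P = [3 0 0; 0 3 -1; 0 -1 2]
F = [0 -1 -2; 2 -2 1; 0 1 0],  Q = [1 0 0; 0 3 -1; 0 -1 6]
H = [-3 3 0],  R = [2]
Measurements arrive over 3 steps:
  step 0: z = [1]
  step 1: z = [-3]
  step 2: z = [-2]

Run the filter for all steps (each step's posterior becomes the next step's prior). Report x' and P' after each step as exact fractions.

step 0: x̄ = F·x = [-3, -12, 3]
step 0: P̄ = F·P·Fᵀ + Q = [8 -1 -1; -1 33 -8; -1 -8 9]
step 0: y = z − H·x̄ = [28]
step 0: S = H·P̄·Hᵀ + R = [389]
step 0: K = P̄·Hᵀ·S⁻¹ = [-27/389; 102/389; -21/389]
step 0: x' = x̄ + K·y = [-1923/389, -1812/389, 579/389]
step 0: P' = (I − K·H)·P̄ = [2383/389 2365/389 -956/389; 2365/389 2433/389 -970/389; -956/389 -970/389 3060/389]
step 1: x̄ = F·x = [654/389, 357/389, -1812/389]
step 1: P̄ = F·P·Fᵀ + Q = [11182/389 -5070/389 -493/389; -5070/389 4627/389 -1495/389; -493/389 -1495/389 4767/389]
step 1: y = z − H·x̄ = [-276/389]
step 1: S = H·P̄·Hᵀ + R = [234319/389]
step 1: K = P̄·Hᵀ·S⁻¹ = [-48756/234319; 29091/234319; -3006/234319]
step 1: x' = x̄ + K·y = [428538/234319, 194403/234319, -1089348/234319]
step 1: P' = (I − K·H)·P̄ = [624698/234319 592194/234319 -673727/234319; 592194/234319 611588/234319 -675731/234319; -673727/234319 -675731/234319 2848233/234319]
step 2: x̄ = F·x = [1984293/234319, -621078/234319, 194403/234319]
step 2: P̄ = F·P·Fᵀ + Q = [9535915/234319 -4989963/234319 739874/234319; -4989963/234319 3766798/234319 -948838/234319; 739874/234319 -948838/234319 2017502/234319]
step 2: y = z − H·x̄ = [7347475/234319]
step 2: S = H·P̄·Hᵀ + R = [210012389/234319]
step 2: K = P̄·Hᵀ·S⁻¹ = [-43577634/210012389; 26270283/210012389; -5066136/210012389]
step 2: x' = x̄ + K·y = [412004733/210012389, 267098157/210012389, 15379593/210012389]
step 2: P' = (I − K·H)·P̄ = [442346141/210012389 413294385/210012389 -279053402/210012389; 413294385/210012389 430807907/210012389 -282430826/210012389; -279053402/210012389 -282430826/210012389 1698687178/210012389]

step 0: x' = [-1923/389, -1812/389, 579/389], P' = [2383/389 2365/389 -956/389; 2365/389 2433/389 -970/389; -956/389 -970/389 3060/389]
step 1: x' = [428538/234319, 194403/234319, -1089348/234319], P' = [624698/234319 592194/234319 -673727/234319; 592194/234319 611588/234319 -675731/234319; -673727/234319 -675731/234319 2848233/234319]
step 2: x' = [412004733/210012389, 267098157/210012389, 15379593/210012389], P' = [442346141/210012389 413294385/210012389 -279053402/210012389; 413294385/210012389 430807907/210012389 -282430826/210012389; -279053402/210012389 -282430826/210012389 1698687178/210012389]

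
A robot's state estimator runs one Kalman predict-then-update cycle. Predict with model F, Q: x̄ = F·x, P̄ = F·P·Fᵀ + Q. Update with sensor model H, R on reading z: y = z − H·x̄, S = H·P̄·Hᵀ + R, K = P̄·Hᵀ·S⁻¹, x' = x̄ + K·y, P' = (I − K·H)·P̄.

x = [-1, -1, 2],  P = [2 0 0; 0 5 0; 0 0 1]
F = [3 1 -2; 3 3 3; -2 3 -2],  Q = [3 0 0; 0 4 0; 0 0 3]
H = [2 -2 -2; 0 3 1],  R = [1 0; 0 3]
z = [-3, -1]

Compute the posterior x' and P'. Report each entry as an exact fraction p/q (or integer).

x̄ = F·x = [-8, 0, -5]
P̄ = F·P·Fᵀ + Q = [30 27 7; 27 76 27; 7 27 60]
y = z − H·x̄ = [3, 4]
S = H·P̄·Hᵀ + R = [609 -616; -616 909]
K = P̄·Hᵀ·S⁻¹ = [46936/174125 6952/24875; 18912/174125 8809/24875; -58584/174125 -1813/24875]
x' = x̄ + K·y = [-1057536/174125, 303388/174125, -1097141/174125]
P' = (I − K·H)·P̄ = [1316806/174125 -573673/174125 1867011/174125; -573673/174125 384059/174125 -967188/174125; 1867011/174125 -967188/174125 2863491/174125]

x' = [-1057536/174125, 303388/174125, -1097141/174125]
P' = [1316806/174125 -573673/174125 1867011/174125; -573673/174125 384059/174125 -967188/174125; 1867011/174125 -967188/174125 2863491/174125]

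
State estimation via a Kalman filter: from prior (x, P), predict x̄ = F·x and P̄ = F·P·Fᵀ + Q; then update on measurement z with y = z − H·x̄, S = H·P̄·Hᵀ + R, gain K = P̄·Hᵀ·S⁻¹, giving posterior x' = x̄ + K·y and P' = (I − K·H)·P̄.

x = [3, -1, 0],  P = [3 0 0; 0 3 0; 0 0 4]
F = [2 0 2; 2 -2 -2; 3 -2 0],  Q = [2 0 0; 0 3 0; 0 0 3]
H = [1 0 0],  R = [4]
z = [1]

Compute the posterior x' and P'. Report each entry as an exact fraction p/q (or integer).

x̄ = F·x = [6, 8, 11]
P̄ = F·P·Fᵀ + Q = [30 -4 18; -4 43 30; 18 30 42]
y = z − H·x̄ = [-5]
S = H·P̄·Hᵀ + R = [34]
K = P̄·Hᵀ·S⁻¹ = [15/17; -2/17; 9/17]
x' = x̄ + K·y = [27/17, 146/17, 142/17]
P' = (I − K·H)·P̄ = [60/17 -8/17 36/17; -8/17 723/17 546/17; 36/17 546/17 552/17]

x' = [27/17, 146/17, 142/17]
P' = [60/17 -8/17 36/17; -8/17 723/17 546/17; 36/17 546/17 552/17]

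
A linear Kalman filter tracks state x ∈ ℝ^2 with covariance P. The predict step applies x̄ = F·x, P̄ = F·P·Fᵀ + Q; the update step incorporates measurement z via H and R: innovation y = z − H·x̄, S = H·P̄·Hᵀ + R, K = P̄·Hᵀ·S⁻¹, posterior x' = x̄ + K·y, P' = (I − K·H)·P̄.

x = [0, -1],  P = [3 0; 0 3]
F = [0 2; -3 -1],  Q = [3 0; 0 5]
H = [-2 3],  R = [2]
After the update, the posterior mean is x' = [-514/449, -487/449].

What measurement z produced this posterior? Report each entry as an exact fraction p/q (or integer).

z = [-1]

x̄ = F·x = [-2, 1]
P̄ = F·P·Fᵀ + Q = [15 -6; -6 35]
S = H·P̄·Hᵀ + R = [449]
K = P̄·Hᵀ·S⁻¹ = [-48/449; 117/449]
x' − x̄ = [384/449, -936/449] = K·y
y = (KᵀK)⁻¹·Kᵀ·(x' − x̄) = [-8]
z = y + H·x̄ = [-8] + [7] = [-1]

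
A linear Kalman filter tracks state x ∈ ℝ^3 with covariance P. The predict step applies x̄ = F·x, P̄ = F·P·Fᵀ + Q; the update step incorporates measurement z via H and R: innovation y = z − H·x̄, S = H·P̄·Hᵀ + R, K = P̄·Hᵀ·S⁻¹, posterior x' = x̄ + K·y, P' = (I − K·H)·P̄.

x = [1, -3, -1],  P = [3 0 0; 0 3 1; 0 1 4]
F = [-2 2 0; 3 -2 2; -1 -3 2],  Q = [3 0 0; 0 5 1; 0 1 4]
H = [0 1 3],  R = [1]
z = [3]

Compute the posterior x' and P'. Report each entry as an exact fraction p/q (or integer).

x' = [-2828/491, 1237/491, 86/491]
P' = [10757/491 -7766/491 2572/491; -7766/491 15532/491 -5144/491; 2572/491 -5144/491 1758/491]

x̄ = F·x = [-8, 7, 6]
P̄ = F·P·Fᵀ + Q = [27 -26 -8; -26 52 16; -8 16 38]
y = z − H·x̄ = [-22]
S = H·P̄·Hᵀ + R = [491]
K = P̄·Hᵀ·S⁻¹ = [-50/491; 100/491; 130/491]
x' = x̄ + K·y = [-2828/491, 1237/491, 86/491]
P' = (I − K·H)·P̄ = [10757/491 -7766/491 2572/491; -7766/491 15532/491 -5144/491; 2572/491 -5144/491 1758/491]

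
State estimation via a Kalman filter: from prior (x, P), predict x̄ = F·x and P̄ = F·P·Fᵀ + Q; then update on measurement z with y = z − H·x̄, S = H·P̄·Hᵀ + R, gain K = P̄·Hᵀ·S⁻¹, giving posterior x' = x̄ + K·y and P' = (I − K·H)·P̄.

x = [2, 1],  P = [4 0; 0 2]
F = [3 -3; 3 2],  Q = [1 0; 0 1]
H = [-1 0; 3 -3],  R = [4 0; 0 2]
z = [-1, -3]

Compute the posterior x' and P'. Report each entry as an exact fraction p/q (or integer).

x' = [27305/19081, 46982/19081]
P' = [68804/19081 68556/19081; 68556/19081 72522/19081]

x̄ = F·x = [3, 8]
P̄ = F·P·Fᵀ + Q = [55 24; 24 45]
y = z − H·x̄ = [2, 12]
S = H·P̄·Hᵀ + R = [59 -93; -93 470]
K = P̄·Hᵀ·S⁻¹ = [-17201/19081 372/19081; -17139/19081 -5949/19081]
x' = x̄ + K·y = [27305/19081, 46982/19081]
P' = (I − K·H)·P̄ = [68804/19081 68556/19081; 68556/19081 72522/19081]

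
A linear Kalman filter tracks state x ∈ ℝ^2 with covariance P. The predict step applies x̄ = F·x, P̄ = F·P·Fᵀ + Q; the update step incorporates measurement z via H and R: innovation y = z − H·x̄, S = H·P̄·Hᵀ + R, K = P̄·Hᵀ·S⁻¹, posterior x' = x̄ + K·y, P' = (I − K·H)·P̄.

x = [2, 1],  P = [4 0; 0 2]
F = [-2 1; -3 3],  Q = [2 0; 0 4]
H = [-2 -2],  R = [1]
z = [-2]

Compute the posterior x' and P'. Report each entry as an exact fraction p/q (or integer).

x̄ = F·x = [-3, -3]
P̄ = F·P·Fᵀ + Q = [20 30; 30 58]
y = z − H·x̄ = [-14]
S = H·P̄·Hᵀ + R = [553]
K = P̄·Hᵀ·S⁻¹ = [-100/553; -176/553]
x' = x̄ + K·y = [-37/79, 115/79]
P' = (I − K·H)·P̄ = [1060/553 -1010/553; -1010/553 1098/553]

x' = [-37/79, 115/79]
P' = [1060/553 -1010/553; -1010/553 1098/553]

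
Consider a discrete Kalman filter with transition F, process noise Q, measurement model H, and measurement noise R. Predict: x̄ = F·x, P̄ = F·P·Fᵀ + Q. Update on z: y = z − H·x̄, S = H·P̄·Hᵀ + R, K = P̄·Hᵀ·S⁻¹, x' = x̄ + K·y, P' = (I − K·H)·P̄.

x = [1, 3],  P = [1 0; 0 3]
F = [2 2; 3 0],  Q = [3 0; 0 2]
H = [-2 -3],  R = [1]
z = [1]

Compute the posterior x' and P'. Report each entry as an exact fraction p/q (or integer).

x̄ = F·x = [8, 3]
P̄ = F·P·Fᵀ + Q = [19 6; 6 11]
y = z − H·x̄ = [26]
S = H·P̄·Hᵀ + R = [248]
K = P̄·Hᵀ·S⁻¹ = [-7/31; -45/248]
x' = x̄ + K·y = [66/31, -213/124]
P' = (I − K·H)·P̄ = [197/31 -129/31; -129/31 703/248]

x' = [66/31, -213/124]
P' = [197/31 -129/31; -129/31 703/248]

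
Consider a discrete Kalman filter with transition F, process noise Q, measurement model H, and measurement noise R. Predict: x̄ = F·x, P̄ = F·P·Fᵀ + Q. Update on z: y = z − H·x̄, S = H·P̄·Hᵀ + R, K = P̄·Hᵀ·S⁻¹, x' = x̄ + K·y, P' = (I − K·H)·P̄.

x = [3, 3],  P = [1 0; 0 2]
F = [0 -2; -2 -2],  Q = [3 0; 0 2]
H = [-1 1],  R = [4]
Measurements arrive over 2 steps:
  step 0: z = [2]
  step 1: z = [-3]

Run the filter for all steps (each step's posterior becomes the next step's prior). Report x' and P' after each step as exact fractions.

step 0: x' = [-102/13, -108/13], P' = [134/13 122/13; 122/13 146/13]
step 1: x' = [2457/653, 1470/653], P' = [15786/653 17582/653; 17582/653 21782/653]

step 0: x̄ = F·x = [-6, -12]
step 0: P̄ = F·P·Fᵀ + Q = [11 8; 8 14]
step 0: y = z − H·x̄ = [8]
step 0: S = H·P̄·Hᵀ + R = [13]
step 0: K = P̄·Hᵀ·S⁻¹ = [-3/13; 6/13]
step 0: x' = x̄ + K·y = [-102/13, -108/13]
step 0: P' = (I − K·H)·P̄ = [134/13 122/13; 122/13 146/13]
step 1: x̄ = F·x = [216/13, 420/13]
step 1: P̄ = F·P·Fᵀ + Q = [623/13 1072/13; 1072/13 2122/13]
step 1: y = z − H·x̄ = [-243/13]
step 1: S = H·P̄·Hᵀ + R = [653/13]
step 1: K = P̄·Hᵀ·S⁻¹ = [449/653; 1050/653]
step 1: x' = x̄ + K·y = [2457/653, 1470/653]
step 1: P' = (I − K·H)·P̄ = [15786/653 17582/653; 17582/653 21782/653]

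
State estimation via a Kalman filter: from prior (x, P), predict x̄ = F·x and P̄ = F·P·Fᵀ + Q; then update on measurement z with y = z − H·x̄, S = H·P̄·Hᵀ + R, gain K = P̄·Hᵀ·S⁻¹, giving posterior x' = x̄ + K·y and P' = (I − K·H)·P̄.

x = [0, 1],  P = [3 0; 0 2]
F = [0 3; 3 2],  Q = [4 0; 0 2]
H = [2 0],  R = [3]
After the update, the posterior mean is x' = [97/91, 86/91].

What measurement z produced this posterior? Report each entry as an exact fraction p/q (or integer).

z = [2]

x̄ = F·x = [3, 2]
P̄ = F·P·Fᵀ + Q = [22 12; 12 37]
S = H·P̄·Hᵀ + R = [91]
K = P̄·Hᵀ·S⁻¹ = [44/91; 24/91]
x' − x̄ = [-176/91, -96/91] = K·y
y = (KᵀK)⁻¹·Kᵀ·(x' − x̄) = [-4]
z = y + H·x̄ = [-4] + [6] = [2]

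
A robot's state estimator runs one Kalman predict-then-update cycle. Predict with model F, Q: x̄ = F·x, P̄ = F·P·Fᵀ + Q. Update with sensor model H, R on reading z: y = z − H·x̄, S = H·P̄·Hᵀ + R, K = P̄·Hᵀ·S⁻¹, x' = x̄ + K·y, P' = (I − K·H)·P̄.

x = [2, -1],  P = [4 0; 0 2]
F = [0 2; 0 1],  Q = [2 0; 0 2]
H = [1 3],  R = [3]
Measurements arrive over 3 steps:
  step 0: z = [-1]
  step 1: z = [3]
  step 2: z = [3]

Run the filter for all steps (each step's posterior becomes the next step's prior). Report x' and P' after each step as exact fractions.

step 0: x̄ = F·x = [-2, -1]
step 0: P̄ = F·P·Fᵀ + Q = [10 4; 4 4]
step 0: y = z − H·x̄ = [4]
step 0: S = H·P̄·Hᵀ + R = [73]
step 0: K = P̄·Hᵀ·S⁻¹ = [22/73; 16/73]
step 0: x' = x̄ + K·y = [-58/73, -9/73]
step 0: P' = (I − K·H)·P̄ = [246/73 -60/73; -60/73 36/73]
step 1: x̄ = F·x = [-18/73, -9/73]
step 1: P̄ = F·P·Fᵀ + Q = [290/73 72/73; 72/73 182/73]
step 1: y = z − H·x̄ = [264/73]
step 1: S = H·P̄·Hᵀ + R = [2579/73]
step 1: K = P̄·Hᵀ·S⁻¹ = [506/2579; 618/2579]
step 1: x' = x̄ + K·y = [1194/2579, 1917/2579]
step 1: P' = (I − K·H)·P̄ = [6738/2579 -1740/2579; -1740/2579 1198/2579]
step 2: x̄ = F·x = [3834/2579, 1917/2579]
step 2: P̄ = F·P·Fᵀ + Q = [9950/2579 2396/2579; 2396/2579 6356/2579]
step 2: y = z − H·x̄ = [-1848/2579]
step 2: S = H·P̄·Hᵀ + R = [89267/2579]
step 2: K = P̄·Hᵀ·S⁻¹ = [17138/89267; 21464/89267]
step 2: x' = x̄ + K·y = [120426/89267, 50973/89267]
step 2: P' = (I − K·H)·P̄ = [230514/89267 -59700/89267; -59700/89267 41364/89267]

step 0: x' = [-58/73, -9/73], P' = [246/73 -60/73; -60/73 36/73]
step 1: x' = [1194/2579, 1917/2579], P' = [6738/2579 -1740/2579; -1740/2579 1198/2579]
step 2: x' = [120426/89267, 50973/89267], P' = [230514/89267 -59700/89267; -59700/89267 41364/89267]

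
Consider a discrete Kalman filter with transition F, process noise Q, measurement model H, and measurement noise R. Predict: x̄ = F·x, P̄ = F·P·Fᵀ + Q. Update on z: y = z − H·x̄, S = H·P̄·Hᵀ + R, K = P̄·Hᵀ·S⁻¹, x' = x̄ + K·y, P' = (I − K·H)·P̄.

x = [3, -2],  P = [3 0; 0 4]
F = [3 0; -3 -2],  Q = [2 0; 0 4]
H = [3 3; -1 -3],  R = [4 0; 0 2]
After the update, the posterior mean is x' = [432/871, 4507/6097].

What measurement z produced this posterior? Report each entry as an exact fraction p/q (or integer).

x̄ = F·x = [9, -5]
P̄ = F·P·Fᵀ + Q = [29 -27; -27 47]
S = H·P̄·Hᵀ + R = [202 -186; -186 292]
K = P̄·Hᵀ·S⁻¹ = [408/871 415/871; -921/6097 -2967/6097]
x' − x̄ = [-7407/871, 34992/6097] = K·y
y = (KᵀK)⁻¹·Kᵀ·(x' − x̄) = [-9, -9]
z = y + H·x̄ = [-9, -9] + [12, 6] = [3, -3]

z = [3, -3]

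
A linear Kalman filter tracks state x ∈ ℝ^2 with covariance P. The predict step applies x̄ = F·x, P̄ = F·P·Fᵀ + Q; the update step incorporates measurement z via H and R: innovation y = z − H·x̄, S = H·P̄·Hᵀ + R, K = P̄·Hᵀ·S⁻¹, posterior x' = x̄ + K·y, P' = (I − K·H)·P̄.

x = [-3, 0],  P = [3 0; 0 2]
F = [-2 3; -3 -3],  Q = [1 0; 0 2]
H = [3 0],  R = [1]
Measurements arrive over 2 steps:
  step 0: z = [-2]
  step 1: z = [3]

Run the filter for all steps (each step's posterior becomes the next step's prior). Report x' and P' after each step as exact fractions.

step 0: x̄ = F·x = [6, 9]
step 0: P̄ = F·P·Fᵀ + Q = [31 0; 0 47]
step 0: y = z − H·x̄ = [-20]
step 0: S = H·P̄·Hᵀ + R = [280]
step 0: K = P̄·Hᵀ·S⁻¹ = [93/280; 0]
step 0: x' = x̄ + K·y = [-9/14, 9]
step 0: P' = (I − K·H)·P̄ = [31/280 0; 0 47]
step 1: x̄ = F·x = [198/7, -351/14]
step 1: P̄ = F·P·Fᵀ + Q = [29711/70 -59127/140; -59127/140 119279/280]
step 1: y = z − H·x̄ = [-573/7]
step 1: S = H·P̄·Hᵀ + R = [267469/70]
step 1: K = P̄·Hᵀ·S⁻¹ = [89133/267469; -177381/534938]
step 1: x' = x̄ + K·y = [269379/267469, 554121/267469]
step 1: P' = (I − K·H)·P̄ = [29711/267469 -59127/534938; -59127/534938 6277367/1069876]

step 0: x' = [-9/14, 9], P' = [31/280 0; 0 47]
step 1: x' = [269379/267469, 554121/267469], P' = [29711/267469 -59127/534938; -59127/534938 6277367/1069876]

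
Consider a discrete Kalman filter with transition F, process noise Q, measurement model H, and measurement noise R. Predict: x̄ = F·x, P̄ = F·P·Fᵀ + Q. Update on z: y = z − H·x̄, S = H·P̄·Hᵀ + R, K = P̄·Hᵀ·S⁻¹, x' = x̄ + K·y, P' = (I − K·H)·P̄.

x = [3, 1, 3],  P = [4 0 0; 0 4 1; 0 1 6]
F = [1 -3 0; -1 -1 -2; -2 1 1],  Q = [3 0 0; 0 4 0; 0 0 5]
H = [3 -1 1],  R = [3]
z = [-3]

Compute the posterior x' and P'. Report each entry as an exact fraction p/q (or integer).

x̄ = F·x = [0, -10, -2]
P̄ = F·P·Fᵀ + Q = [43 14 -23; 14 40 -11; -23 -11 33]
y = z − H·x̄ = [-11]
S = H·P̄·Hᵀ + R = [263]
K = P̄·Hᵀ·S⁻¹ = [92/263; -9/263; -25/263]
x' = x̄ + K·y = [-1012/263, -2531/263, -251/263]
P' = (I − K·H)·P̄ = [2845/263 4510/263 -3749/263; 4510/263 10439/263 -3118/263; -3749/263 -3118/263 8054/263]

x' = [-1012/263, -2531/263, -251/263]
P' = [2845/263 4510/263 -3749/263; 4510/263 10439/263 -3118/263; -3749/263 -3118/263 8054/263]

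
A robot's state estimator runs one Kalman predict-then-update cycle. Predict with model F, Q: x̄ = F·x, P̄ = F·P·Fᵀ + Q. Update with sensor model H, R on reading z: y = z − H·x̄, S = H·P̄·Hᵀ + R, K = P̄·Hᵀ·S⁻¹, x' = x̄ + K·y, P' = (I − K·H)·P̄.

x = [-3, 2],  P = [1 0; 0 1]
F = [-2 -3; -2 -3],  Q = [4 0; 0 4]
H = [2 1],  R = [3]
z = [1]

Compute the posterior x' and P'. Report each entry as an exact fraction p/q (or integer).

x̄ = F·x = [0, 0]
P̄ = F·P·Fᵀ + Q = [17 13; 13 17]
y = z − H·x̄ = [1]
S = H·P̄·Hᵀ + R = [140]
K = P̄·Hᵀ·S⁻¹ = [47/140; 43/140]
x' = x̄ + K·y = [47/140, 43/140]
P' = (I − K·H)·P̄ = [171/140 -201/140; -201/140 531/140]

x' = [47/140, 43/140]
P' = [171/140 -201/140; -201/140 531/140]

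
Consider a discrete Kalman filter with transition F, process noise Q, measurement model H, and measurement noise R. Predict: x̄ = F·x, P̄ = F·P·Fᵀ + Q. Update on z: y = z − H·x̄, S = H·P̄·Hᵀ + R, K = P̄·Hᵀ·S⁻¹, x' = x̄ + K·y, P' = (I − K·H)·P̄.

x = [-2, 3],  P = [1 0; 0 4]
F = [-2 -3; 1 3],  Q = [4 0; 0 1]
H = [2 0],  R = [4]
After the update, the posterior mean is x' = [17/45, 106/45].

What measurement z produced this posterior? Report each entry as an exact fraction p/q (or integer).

z = [1]

x̄ = F·x = [-5, 7]
P̄ = F·P·Fᵀ + Q = [44 -38; -38 38]
S = H·P̄·Hᵀ + R = [180]
K = P̄·Hᵀ·S⁻¹ = [22/45; -19/45]
x' − x̄ = [242/45, -209/45] = K·y
y = (KᵀK)⁻¹·Kᵀ·(x' − x̄) = [11]
z = y + H·x̄ = [11] + [-10] = [1]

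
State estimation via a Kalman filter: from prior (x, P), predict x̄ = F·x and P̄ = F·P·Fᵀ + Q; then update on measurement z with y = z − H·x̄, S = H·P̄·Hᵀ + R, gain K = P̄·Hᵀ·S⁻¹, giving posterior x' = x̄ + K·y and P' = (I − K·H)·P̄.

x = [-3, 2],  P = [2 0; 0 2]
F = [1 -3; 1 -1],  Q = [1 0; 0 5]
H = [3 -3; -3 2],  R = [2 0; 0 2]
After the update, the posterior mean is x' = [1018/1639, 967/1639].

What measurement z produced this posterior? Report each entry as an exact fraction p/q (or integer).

x̄ = F·x = [-9, -5]
P̄ = F·P·Fᵀ + Q = [21 8; 8 9]
S = H·P̄·Hᵀ + R = [128 -123; -123 131]
K = P̄·Hᵀ·S⁻¹ = [-672/1639 -1219/1639; -1131/1639 -1137/1639]
x' − x̄ = [15769/1639, 9162/1639] = K·y
y = (KᵀK)⁻¹·Kᵀ·(x' − x̄) = [11, -19]
z = y + H·x̄ = [11, -19] + [-12, 17] = [-1, -2]

z = [-1, -2]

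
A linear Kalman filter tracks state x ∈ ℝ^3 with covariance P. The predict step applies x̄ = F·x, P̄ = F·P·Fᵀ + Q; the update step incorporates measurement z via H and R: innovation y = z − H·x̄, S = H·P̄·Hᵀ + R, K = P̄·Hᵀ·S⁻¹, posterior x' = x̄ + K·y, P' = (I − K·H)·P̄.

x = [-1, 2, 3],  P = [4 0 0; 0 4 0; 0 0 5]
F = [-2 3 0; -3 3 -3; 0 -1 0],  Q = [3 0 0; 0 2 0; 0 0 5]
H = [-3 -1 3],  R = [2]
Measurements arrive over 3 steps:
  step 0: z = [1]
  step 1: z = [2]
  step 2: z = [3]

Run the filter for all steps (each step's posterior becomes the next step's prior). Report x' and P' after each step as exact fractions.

step 0: x̄ = F·x = [8, 0, -2]
step 0: P̄ = F·P·Fᵀ + Q = [55 60 -12; 60 119 -12; -12 -12 9]
step 0: y = z − H·x̄ = [31]
step 0: S = H·P̄·Hᵀ + R = [1345]
step 0: K = P̄·Hᵀ·S⁻¹ = [-261/1345; -67/269; 15/269]
step 0: x' = x̄ + K·y = [2669/1345, -2077/269, -73/269]
step 0: P' = (I − K·H)·P̄ = [5854/1345 -1347/269 687/269; -1347/269 9566/269 1797/269; 687/269 1797/269 1296/269]
step 1: x̄ = F·x = [-36493/1345, -38067/1345, 2077/269]
step 1: P̄ = F·P·Fᵀ + Q = [538741/1345 506364/1345 -31392/269; 506364/1345 565496/1345 -27348/269; -31392/269 -27348/269 10911/269]
step 1: y = z − H·x̄ = [-176011/1345]
step 1: S = H·P̄·Hᵀ + R = [12591754/1345]
step 1: K = P̄·Hᵀ·S⁻¹ = [-2593467/12591754; -1247404/6295877; 771285/12591754]
step 1: x' = x̄ + K·y = [-2254393/12591754, -14950427/6295877, -3709501/12591754]
step 1: P' = (I − K·H)·P̄ = [42842425/12591754 -35015352/6295877 17769879/12591754; -35015352/6295877 333278648/6295877 75245928/6295877; 17769879/12591754 75245928/6295877 68448021/12591754]
step 2: x̄ = F·x = [-42596888/6295877, -35905440/6295877, 14950427/6295877]
step 2: P̄ = F·P·Fᵀ + Q = [3524264537/6295877 3029361672/6295877 -1069866648/6295877; 3029361672/6295877 2948685136/6295877 -879144216/6295877; -1069866648/6295877 -879144216/6295877 364758033/6295877]
step 2: y = z − H·x̄ = [-189659754/6295877]
step 2: S = H·P̄·Hᵀ + R = [80671115012/6295877]
step 2: K = P̄·Hᵀ·S⁻¹ = [-16811755227/80671115012; -3668550700/20167778753; 5183018259/80671115012]
step 2: x' = x̄ + K·y = [-19681538437/40335557506, -4503986760/20167778753, 17714581147/40335557506]
step 2: P' = (I − K·H)·P̄ = [265449274895/80671115012 -92009491692/20167778753 131562115821/80671115012; -92009491692/20167778753 895089354704/20167778753 203907926076/20167778753; 131562115821/80671115012 203907926076/20167778753 406894696095/80671115012]

step 0: x' = [2669/1345, -2077/269, -73/269], P' = [5854/1345 -1347/269 687/269; -1347/269 9566/269 1797/269; 687/269 1797/269 1296/269]
step 1: x' = [-2254393/12591754, -14950427/6295877, -3709501/12591754], P' = [42842425/12591754 -35015352/6295877 17769879/12591754; -35015352/6295877 333278648/6295877 75245928/6295877; 17769879/12591754 75245928/6295877 68448021/12591754]
step 2: x' = [-19681538437/40335557506, -4503986760/20167778753, 17714581147/40335557506], P' = [265449274895/80671115012 -92009491692/20167778753 131562115821/80671115012; -92009491692/20167778753 895089354704/20167778753 203907926076/20167778753; 131562115821/80671115012 203907926076/20167778753 406894696095/80671115012]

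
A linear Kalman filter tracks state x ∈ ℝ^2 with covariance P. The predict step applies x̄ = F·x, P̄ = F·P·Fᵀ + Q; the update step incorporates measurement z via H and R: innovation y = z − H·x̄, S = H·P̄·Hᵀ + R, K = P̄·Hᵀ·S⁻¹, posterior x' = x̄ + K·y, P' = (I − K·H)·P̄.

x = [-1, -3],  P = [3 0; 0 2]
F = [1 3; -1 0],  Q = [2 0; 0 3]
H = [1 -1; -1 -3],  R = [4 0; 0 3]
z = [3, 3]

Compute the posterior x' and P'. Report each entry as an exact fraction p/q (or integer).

x̄ = F·x = [-10, 1]
P̄ = F·P·Fᵀ + Q = [23 -3; -3 6]
y = z − H·x̄ = [14, -4]
S = H·P̄·Hᵀ + R = [39 1; 1 62]
K = P̄·Hᵀ·S⁻¹ = [1626/2417 -572/2417; -543/2417 -576/2417]
x' = x̄ + K·y = [882/2417, -2881/2417]
P' = (I − K·H)·P̄ = [5307/2417 -1197/2417; -1197/2417 975/2417]

x' = [882/2417, -2881/2417]
P' = [5307/2417 -1197/2417; -1197/2417 975/2417]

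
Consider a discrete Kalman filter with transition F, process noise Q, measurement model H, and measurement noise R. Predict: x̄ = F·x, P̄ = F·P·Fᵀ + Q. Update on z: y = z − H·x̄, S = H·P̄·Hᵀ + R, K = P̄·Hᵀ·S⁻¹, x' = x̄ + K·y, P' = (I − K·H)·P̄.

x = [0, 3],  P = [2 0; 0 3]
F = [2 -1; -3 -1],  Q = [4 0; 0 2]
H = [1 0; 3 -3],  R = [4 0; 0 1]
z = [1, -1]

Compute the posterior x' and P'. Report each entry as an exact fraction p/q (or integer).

x' = [-3957/4411, -2589/4411]
P' = [9564/4411 9468/4411; 9468/4411 9860/4411]

x̄ = F·x = [-3, -3]
P̄ = F·P·Fᵀ + Q = [15 -9; -9 23]
y = z − H·x̄ = [4, -1]
S = H·P̄·Hᵀ + R = [19 72; 72 505]
K = P̄·Hᵀ·S⁻¹ = [2391/4411 288/4411; 2367/4411 -1176/4411]
x' = x̄ + K·y = [-3957/4411, -2589/4411]
P' = (I − K·H)·P̄ = [9564/4411 9468/4411; 9468/4411 9860/4411]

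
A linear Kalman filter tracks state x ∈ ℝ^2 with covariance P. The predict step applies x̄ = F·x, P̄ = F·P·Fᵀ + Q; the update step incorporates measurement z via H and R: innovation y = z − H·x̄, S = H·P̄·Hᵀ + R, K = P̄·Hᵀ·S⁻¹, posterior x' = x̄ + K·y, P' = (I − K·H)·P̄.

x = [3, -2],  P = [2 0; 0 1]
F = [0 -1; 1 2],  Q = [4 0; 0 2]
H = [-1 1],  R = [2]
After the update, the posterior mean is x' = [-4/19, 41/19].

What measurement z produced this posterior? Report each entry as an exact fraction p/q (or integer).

z = [3]

x̄ = F·x = [2, -1]
P̄ = F·P·Fᵀ + Q = [5 -2; -2 8]
S = H·P̄·Hᵀ + R = [19]
K = P̄·Hᵀ·S⁻¹ = [-7/19; 10/19]
x' − x̄ = [-42/19, 60/19] = K·y
y = (KᵀK)⁻¹·Kᵀ·(x' − x̄) = [6]
z = y + H·x̄ = [6] + [-3] = [3]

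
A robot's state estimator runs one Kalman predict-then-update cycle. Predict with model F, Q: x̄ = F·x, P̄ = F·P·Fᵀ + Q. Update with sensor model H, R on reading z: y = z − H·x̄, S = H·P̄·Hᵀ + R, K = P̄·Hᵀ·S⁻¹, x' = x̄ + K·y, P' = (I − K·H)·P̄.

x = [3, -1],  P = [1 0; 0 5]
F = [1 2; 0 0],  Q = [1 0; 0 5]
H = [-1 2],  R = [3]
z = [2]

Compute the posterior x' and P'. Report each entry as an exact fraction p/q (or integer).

x' = [-7/15, 2/3]
P' = [506/45 44/9; 44/9 25/9]

x̄ = F·x = [1, 0]
P̄ = F·P·Fᵀ + Q = [22 0; 0 5]
y = z − H·x̄ = [3]
S = H·P̄·Hᵀ + R = [45]
K = P̄·Hᵀ·S⁻¹ = [-22/45; 2/9]
x' = x̄ + K·y = [-7/15, 2/3]
P' = (I − K·H)·P̄ = [506/45 44/9; 44/9 25/9]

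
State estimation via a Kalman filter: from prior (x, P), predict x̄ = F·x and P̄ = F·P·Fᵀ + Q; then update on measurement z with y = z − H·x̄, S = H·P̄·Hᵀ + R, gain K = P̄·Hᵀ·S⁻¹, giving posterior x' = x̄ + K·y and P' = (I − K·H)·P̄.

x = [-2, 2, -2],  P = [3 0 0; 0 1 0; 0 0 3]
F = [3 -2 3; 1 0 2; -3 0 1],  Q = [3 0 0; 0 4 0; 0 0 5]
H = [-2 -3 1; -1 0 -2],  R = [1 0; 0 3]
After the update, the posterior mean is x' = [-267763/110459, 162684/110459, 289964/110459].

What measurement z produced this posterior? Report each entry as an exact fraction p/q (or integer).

x̄ = F·x = [-16, -6, 4]
P̄ = F·P·Fᵀ + Q = [61 27 -18; 27 19 -3; -18 -3 35]
S = H·P̄·Hᵀ + R = [865 61; 61 132]
K = P̄·Hᵀ·S⁻¹ = [-27647/110459 -8144/110459; -13767/110459 -11211/110459; 13732/110459 -49860/110459]
x' − x̄ = [1499581/110459, 825438/110459, -151872/110459] = K·y
y = (KᵀK)⁻¹·Kᵀ·(x' − x̄) = [-51, -11]
z = y + H·x̄ = [-51, -11] + [54, 8] = [3, -3]

z = [3, -3]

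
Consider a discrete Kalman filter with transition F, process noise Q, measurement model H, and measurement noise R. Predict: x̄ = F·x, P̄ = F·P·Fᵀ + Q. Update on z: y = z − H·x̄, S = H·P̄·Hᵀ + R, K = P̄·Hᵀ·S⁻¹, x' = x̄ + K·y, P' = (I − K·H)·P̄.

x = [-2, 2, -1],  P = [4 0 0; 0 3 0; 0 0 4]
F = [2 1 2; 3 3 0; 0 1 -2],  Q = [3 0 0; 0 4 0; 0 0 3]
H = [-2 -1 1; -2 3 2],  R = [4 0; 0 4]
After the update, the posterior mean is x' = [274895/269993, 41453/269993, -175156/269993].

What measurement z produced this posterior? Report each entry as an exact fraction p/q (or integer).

z = [-3, -3]

x̄ = F·x = [-4, 0, 4]
P̄ = F·P·Fᵀ + Q = [38 33 -13; 33 67 9; -13 9 22]
S = H·P̄·Hᵀ + R = [411 -50; -50 663]
K = P̄·Hᵀ·S⁻¹ = [-81036/269993 -7333/269993; -74562/269993 56683/269993; 30707/269993 41817/269993]
x' − x̄ = [1354867/269993, 41453/269993, -1255128/269993] = K·y
y = (KᵀK)⁻¹·Kᵀ·(x' − x̄) = [-15, -19]
z = y + H·x̄ = [-15, -19] + [12, 16] = [-3, -3]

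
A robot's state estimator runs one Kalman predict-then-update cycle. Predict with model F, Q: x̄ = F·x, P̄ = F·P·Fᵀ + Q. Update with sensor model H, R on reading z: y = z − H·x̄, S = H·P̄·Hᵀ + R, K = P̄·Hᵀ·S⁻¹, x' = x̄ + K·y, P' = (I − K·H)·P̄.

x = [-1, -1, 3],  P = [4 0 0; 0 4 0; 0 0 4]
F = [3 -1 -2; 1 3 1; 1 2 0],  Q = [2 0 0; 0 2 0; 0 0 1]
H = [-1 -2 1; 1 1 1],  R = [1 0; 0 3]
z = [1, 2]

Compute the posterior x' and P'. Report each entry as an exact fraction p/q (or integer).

x' = [-5232/2023, 523/289, 3307/2023]
P' = [82430/2023 -7732/289 -25324/2023; -7732/289 5198/289 2510/289; -25324/2023 2510/289 10001/2023]

x̄ = F·x = [-8, -1, -3]
P̄ = F·P·Fᵀ + Q = [58 -8 4; -8 46 28; 4 28 21]
y = z − H·x̄ = [-6, 14]
S = H·P̄·Hᵀ + R = [112 -133; -133 176]
K = P̄·Hᵀ·S⁻¹ = [494/2023 142/289; -154/289 -8/289; 185/2023 107/289]
x' = x̄ + K·y = [-5232/2023, 523/289, 3307/2023]
P' = (I − K·H)·P̄ = [82430/2023 -7732/289 -25324/2023; -7732/289 5198/289 2510/289; -25324/2023 2510/289 10001/2023]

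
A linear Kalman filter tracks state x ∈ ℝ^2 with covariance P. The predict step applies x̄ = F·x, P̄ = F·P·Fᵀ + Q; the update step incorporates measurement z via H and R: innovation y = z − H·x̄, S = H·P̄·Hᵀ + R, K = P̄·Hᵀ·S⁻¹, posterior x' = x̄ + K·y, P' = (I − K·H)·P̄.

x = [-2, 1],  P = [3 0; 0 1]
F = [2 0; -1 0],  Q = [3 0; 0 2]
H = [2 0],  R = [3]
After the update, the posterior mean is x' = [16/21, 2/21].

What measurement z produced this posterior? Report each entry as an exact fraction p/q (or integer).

z = [2]

x̄ = F·x = [-4, 2]
P̄ = F·P·Fᵀ + Q = [15 -6; -6 5]
S = H·P̄·Hᵀ + R = [63]
K = P̄·Hᵀ·S⁻¹ = [10/21; -4/21]
x' − x̄ = [100/21, -40/21] = K·y
y = (KᵀK)⁻¹·Kᵀ·(x' − x̄) = [10]
z = y + H·x̄ = [10] + [-8] = [2]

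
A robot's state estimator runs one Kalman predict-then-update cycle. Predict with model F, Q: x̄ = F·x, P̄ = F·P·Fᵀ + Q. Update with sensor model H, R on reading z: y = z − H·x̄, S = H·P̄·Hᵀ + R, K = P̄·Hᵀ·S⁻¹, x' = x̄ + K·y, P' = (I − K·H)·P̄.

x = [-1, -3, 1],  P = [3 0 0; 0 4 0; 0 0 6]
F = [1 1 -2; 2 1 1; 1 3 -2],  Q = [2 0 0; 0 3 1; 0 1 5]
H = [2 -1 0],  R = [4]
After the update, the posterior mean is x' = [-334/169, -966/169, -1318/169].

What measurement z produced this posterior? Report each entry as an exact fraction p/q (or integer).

x̄ = F·x = [-6, -4, -12]
P̄ = F·P·Fᵀ + Q = [33 -2 39; -2 25 7; 39 7 68]
S = H·P̄·Hᵀ + R = [169]
K = P̄·Hᵀ·S⁻¹ = [68/169; -29/169; 71/169]
x' − x̄ = [680/169, -290/169, 710/169] = K·y
y = (KᵀK)⁻¹·Kᵀ·(x' − x̄) = [10]
z = y + H·x̄ = [10] + [-8] = [2]

z = [2]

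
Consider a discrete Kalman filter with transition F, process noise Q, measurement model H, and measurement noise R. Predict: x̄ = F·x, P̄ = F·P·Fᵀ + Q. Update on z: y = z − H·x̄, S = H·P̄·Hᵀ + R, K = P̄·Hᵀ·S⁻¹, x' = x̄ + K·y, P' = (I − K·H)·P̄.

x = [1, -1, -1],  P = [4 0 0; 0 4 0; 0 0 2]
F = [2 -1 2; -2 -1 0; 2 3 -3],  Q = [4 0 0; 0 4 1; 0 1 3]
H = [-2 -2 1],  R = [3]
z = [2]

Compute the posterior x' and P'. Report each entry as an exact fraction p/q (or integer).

x' = [1, -1, 2]
P' = [1088/43 -822/43 514/43; -822/43 5655/344 -1995/344; 514/43 -1995/344 4663/344]

x̄ = F·x = [1, -1, 2]
P̄ = F·P·Fᵀ + Q = [32 -12 -8; -12 24 -27; -8 -27 73]
y = z − H·x̄ = [0]
S = H·P̄·Hᵀ + R = [344]
K = P̄·Hᵀ·S⁻¹ = [-6/43; -51/344; 143/344]
x' = x̄ + K·y = [1, -1, 2]
P' = (I − K·H)·P̄ = [1088/43 -822/43 514/43; -822/43 5655/344 -1995/344; 514/43 -1995/344 4663/344]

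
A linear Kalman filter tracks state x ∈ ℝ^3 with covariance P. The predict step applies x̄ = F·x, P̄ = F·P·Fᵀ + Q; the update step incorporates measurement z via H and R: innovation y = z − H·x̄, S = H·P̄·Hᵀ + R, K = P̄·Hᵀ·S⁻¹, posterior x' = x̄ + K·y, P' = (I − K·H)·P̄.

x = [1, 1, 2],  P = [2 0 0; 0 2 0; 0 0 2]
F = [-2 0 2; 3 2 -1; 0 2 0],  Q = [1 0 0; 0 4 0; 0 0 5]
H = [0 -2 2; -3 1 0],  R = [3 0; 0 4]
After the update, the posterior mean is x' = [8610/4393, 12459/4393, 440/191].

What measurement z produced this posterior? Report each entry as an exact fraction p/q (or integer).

x̄ = F·x = [2, 3, 2]
P̄ = F·P·Fᵀ + Q = [17 -16 0; -16 32 8; 0 8 13]
S = H·P̄·Hᵀ + R = [119 -144; -144 285]
K = P̄·Hᵀ·S⁻¹ = [-176/4393 -3365/13179; -720/4393 2608/13179; 58/191 104/573]
x' − x̄ = [-176/4393, -720/4393, 58/191] = K·y
y = (KᵀK)⁻¹·Kᵀ·(x' − x̄) = [1, 0]
z = y + H·x̄ = [1, 0] + [-2, -3] = [-1, -3]

z = [-1, -3]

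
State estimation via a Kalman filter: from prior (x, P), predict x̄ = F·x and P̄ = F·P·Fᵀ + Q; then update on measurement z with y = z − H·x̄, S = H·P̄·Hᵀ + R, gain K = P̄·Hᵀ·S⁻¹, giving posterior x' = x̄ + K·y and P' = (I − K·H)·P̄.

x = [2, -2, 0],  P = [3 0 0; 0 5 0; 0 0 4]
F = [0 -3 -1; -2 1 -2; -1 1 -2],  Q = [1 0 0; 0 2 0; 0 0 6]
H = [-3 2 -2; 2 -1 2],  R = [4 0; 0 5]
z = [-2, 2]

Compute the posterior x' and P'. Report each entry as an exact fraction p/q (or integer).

x' = [6/143, -150/143, 192/1573]
P' = [688/143 532/143 -4582/1573; 532/143 1429/143 5155/1573; -4582/1573 5155/1573 113922/17303]

x̄ = F·x = [6, -6, -4]
P̄ = F·P·Fᵀ + Q = [50 -7 -7; -7 35 27; -7 27 30]
y = z − H·x̄ = [20, -8]
S = H·P̄·Hᵀ + R = [498 -307; -307 224]
K = P̄·Hᵀ·S⁻¹ = [-459/1573 24/1573; 893/1573 1259/1573; 9193/17303 14067/17303]
x' = x̄ + K·y = [6/143, -150/143, 192/1573]
P' = (I − K·H)·P̄ = [688/143 532/143 -4582/1573; 532/143 1429/143 5155/1573; -4582/1573 5155/1573 113922/17303]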